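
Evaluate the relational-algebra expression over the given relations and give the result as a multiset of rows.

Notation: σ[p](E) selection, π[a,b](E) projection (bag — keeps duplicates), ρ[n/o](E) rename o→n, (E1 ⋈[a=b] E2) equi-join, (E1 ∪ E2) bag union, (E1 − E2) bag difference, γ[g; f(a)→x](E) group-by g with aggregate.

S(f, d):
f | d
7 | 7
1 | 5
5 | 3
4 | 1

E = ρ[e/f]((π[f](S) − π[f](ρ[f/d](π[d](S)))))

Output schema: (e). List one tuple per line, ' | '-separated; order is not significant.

Stepwise |·|:
  S → 4
  π[f](S) → 4
  S → 4
  π[d](S) → 4
  ρ[f/d](π[d](S)) → 4
  π[f](ρ[f/d](π[d](S))) → 4
  (π[f](S) − π[f](ρ[f/d](π[d](S)))) → 1
  ρ[e/f]((π[f](S) − π[f](ρ[f/d](π[d](S))))) → 1

== RESULT ==
e
4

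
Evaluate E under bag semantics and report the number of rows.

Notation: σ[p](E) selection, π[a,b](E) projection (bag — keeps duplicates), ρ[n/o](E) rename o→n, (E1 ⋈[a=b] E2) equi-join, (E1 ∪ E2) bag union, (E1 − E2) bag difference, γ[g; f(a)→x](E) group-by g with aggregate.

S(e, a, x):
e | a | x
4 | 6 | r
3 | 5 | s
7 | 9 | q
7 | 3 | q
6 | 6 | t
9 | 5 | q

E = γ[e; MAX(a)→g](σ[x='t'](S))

Row counts bottom-up:
  S → 6
  σ[x='t'](S) → 1
  γ[e; MAX(a)→g](σ[x='t'](S)) → 1

|E| = 1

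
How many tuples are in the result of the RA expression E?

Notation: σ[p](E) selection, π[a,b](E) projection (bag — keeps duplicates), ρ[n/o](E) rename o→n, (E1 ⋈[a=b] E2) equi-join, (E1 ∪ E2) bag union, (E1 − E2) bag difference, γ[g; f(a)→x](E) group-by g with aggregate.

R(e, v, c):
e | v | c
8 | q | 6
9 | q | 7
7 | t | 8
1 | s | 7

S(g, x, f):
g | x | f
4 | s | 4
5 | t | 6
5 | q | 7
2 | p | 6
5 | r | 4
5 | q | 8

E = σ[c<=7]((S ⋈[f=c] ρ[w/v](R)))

Subexpression sizes:
  S → 6
  R → 4
  ρ[w/v](R) → 4
  (S ⋈[f=c] ρ[w/v](R)) → 5
  σ[c<=7]((S ⋈[f=c] ρ[w/v](R))) → 4

|E| = 4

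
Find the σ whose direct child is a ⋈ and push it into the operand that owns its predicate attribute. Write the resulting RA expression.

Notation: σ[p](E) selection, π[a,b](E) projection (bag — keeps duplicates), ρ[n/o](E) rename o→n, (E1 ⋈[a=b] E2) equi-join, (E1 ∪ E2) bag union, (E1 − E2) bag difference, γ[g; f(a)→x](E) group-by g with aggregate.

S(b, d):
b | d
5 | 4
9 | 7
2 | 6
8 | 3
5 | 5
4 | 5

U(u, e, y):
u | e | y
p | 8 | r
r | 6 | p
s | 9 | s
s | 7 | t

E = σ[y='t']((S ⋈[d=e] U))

σ filters on y, owned by the right side.
E' = (S ⋈[d=e] σ[y='t'](U))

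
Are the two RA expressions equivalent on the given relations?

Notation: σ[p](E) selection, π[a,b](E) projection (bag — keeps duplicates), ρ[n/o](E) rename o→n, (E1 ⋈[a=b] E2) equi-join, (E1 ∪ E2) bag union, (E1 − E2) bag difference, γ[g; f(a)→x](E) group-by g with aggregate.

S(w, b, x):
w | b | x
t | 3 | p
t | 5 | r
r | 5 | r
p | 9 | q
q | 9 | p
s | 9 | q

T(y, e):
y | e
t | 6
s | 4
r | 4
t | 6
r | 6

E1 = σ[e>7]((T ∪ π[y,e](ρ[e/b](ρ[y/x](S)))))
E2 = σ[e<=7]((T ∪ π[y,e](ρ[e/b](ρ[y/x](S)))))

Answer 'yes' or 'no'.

E1 row counts bottom-up:
  T → 5
  S → 6
  ρ[y/x](S) → 6
  ρ[e/b](ρ[y/x](S)) → 6
  π[y,e](ρ[e/b](ρ[y/x](S))) → 6
  (T ∪ π[y,e](ρ[e/b](ρ[y/x](S)))) → 11
  σ[e>7]((T ∪ π[y,e](ρ[e/b](ρ[y/x](S))))) → 3
E2 row counts bottom-up:
  T → 5
  S → 6
  ρ[y/x](S) → 6
  ρ[e/b](ρ[y/x](S)) → 6
  π[y,e](ρ[e/b](ρ[y/x](S))) → 6
  (T ∪ π[y,e](ρ[e/b](ρ[y/x](S)))) → 11
  σ[e<=7]((T ∪ π[y,e](ρ[e/b](ρ[y/x](S))))) → 8

E1 result:
y | e
p | 9
q | 9
q | 9
E2 result:
y | e
p | 3
r | 4
r | 5
r | 5
r | 6
s | 4
t | 6
t | 6
Witness: ('p', 3) appears 0× in E1 but 1× in E2.

no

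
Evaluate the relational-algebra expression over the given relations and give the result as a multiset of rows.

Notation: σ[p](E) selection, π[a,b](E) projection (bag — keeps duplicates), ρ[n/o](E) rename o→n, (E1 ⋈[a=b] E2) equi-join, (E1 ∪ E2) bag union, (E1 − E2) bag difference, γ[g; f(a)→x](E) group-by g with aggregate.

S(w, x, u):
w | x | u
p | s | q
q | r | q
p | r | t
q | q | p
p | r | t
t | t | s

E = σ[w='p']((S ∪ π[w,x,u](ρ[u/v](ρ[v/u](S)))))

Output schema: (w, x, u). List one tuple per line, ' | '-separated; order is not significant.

Row counts bottom-up:
  S → 6
  S → 6
  ρ[v/u](S) → 6
  ρ[u/v](ρ[v/u](S)) → 6
  π[w,x,u](ρ[u/v](ρ[v/u](S))) → 6
  (S ∪ π[w,x,u](ρ[u/v](ρ[v/u](S)))) → 12
  σ[w='p']((S ∪ π[w,x,u](ρ[u/v](ρ[v/u](S))))) → 6

== RESULT ==
w | x | u
p | r | t
p | r | t
p | r | t
p | r | t
p | s | q
p | s | q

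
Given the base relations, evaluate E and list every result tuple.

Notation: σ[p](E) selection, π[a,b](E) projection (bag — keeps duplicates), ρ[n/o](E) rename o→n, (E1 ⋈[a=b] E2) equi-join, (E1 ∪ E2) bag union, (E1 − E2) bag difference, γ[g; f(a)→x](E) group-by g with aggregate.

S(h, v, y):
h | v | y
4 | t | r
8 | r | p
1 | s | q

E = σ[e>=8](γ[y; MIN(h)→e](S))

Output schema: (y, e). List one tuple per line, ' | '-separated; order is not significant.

Subexpression sizes:
  S → 3
  γ[y; MIN(h)→e](S) → 3
  σ[e>=8](γ[y; MIN(h)→e](S)) → 1

== RESULT ==
y | e
p | 8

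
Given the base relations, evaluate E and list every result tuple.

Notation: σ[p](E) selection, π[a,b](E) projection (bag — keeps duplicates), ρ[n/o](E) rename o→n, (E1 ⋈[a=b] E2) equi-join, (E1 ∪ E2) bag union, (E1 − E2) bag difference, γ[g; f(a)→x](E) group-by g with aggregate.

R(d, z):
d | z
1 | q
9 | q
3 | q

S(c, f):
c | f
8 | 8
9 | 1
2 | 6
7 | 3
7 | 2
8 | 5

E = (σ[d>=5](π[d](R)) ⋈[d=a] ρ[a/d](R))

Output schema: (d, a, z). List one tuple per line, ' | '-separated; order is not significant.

Row counts bottom-up:
  R → 3
  π[d](R) → 3
  σ[d>=5](π[d](R)) → 1
  R → 3
  ρ[a/d](R) → 3
  (σ[d>=5](π[d](R)) ⋈[d=a] ρ[a/d](R)) → 1

== RESULT ==
d | a | z
9 | 9 | q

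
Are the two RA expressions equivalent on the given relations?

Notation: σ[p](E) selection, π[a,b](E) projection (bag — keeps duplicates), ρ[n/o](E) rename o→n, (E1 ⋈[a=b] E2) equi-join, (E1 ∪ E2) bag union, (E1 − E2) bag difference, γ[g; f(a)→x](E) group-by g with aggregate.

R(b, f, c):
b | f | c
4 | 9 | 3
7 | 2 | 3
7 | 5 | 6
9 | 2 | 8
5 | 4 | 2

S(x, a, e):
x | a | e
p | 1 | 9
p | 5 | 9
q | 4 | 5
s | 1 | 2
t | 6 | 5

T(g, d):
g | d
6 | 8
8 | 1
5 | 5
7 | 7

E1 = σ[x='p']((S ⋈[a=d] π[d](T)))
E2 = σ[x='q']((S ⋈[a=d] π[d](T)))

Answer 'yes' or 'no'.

E1 subexpression sizes:
  S → 5
  T → 4
  π[d](T) → 4
  (S ⋈[a=d] π[d](T)) → 3
  σ[x='p']((S ⋈[a=d] π[d](T))) → 2
E2 subexpression sizes:
  S → 5
  T → 4
  π[d](T) → 4
  (S ⋈[a=d] π[d](T)) → 3
  σ[x='q']((S ⋈[a=d] π[d](T))) → 0

E1 result:
x | a | e | d
p | 1 | 9 | 1
p | 5 | 9 | 5
E2 result:
x | a | e | d
(0 rows)
Witness: ('p', 5, 9, 5) appears 1× in E1 but 0× in E2.

no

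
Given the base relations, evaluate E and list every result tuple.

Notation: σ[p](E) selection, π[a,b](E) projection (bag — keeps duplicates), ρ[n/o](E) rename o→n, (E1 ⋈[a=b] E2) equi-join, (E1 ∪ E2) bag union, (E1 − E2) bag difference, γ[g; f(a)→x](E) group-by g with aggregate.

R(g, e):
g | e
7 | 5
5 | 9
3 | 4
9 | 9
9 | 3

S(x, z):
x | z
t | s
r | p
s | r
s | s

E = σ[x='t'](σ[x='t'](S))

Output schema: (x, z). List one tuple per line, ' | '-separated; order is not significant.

Row counts bottom-up:
  S → 4
  σ[x='t'](S) → 1
  σ[x='t'](σ[x='t'](S)) → 1

== RESULT ==
x | z
t | s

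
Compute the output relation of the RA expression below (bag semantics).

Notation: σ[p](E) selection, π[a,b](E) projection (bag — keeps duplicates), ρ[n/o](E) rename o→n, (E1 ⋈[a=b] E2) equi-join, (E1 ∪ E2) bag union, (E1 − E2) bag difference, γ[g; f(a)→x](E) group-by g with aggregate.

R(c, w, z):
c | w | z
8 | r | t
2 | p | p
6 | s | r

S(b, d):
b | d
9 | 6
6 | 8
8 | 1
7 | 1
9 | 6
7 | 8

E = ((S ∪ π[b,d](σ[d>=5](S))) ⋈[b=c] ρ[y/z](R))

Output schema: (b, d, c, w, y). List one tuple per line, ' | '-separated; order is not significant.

Stepwise |·|:
  S → 6
  S → 6
  σ[d>=5](S) → 4
  π[b,d](σ[d>=5](S)) → 4
  (S ∪ π[b,d](σ[d>=5](S))) → 10
  R → 3
  ρ[y/z](R) → 3
  ((S ∪ π[b,d](σ[d>=5](S))) ⋈[b=c] ρ[y/z](R)) → 3

== RESULT ==
b | d | c | w | y
6 | 8 | 6 | s | r
6 | 8 | 6 | s | r
8 | 1 | 8 | r | t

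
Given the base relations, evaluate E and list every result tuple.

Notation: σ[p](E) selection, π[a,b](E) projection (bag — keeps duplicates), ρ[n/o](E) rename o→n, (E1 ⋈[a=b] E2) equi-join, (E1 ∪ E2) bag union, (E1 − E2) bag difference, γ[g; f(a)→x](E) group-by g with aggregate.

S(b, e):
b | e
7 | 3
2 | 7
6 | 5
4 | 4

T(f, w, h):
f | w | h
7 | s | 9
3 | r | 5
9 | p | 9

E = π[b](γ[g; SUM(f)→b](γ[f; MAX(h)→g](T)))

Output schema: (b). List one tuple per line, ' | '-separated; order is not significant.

Per-node cardinality:
  T → 3
  γ[f; MAX(h)→g](T) → 3
  γ[g; SUM(f)→b](γ[f; MAX(h)→g](T)) → 2
  π[b](γ[g; SUM(f)→b](γ[f; MAX(h)→g](T))) → 2

== RESULT ==
b
3
16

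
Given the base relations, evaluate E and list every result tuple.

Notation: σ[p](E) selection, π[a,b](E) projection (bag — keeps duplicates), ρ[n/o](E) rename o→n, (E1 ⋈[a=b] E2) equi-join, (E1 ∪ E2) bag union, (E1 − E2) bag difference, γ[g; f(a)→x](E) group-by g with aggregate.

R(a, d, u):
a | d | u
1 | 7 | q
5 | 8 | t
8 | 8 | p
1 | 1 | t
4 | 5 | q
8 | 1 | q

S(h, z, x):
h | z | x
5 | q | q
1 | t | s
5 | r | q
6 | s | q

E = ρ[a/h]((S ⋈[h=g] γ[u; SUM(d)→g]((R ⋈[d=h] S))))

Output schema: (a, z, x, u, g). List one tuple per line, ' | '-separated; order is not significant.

Row counts bottom-up:
  S → 4
  R → 6
  S → 4
  (R ⋈[d=h] S) → 4
  γ[u; SUM(d)→g]((R ⋈[d=h] S)) → 2
  (S ⋈[h=g] γ[u; SUM(d)→g]((R ⋈[d=h] S))) → 1
  ρ[a/h]((S ⋈[h=g] γ[u; SUM(d)→g]((R ⋈[d=h] S)))) → 1

== RESULT ==
a | z | x | u | g
1 | t | s | t | 1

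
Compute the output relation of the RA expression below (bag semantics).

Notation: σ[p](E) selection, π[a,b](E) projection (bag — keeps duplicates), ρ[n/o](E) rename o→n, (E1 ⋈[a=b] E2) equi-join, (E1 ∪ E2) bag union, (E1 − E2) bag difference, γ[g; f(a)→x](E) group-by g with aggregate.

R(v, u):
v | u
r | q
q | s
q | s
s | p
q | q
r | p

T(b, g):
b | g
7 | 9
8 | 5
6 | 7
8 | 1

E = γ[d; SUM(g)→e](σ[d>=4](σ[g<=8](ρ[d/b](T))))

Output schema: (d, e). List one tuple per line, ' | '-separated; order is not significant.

Per-node cardinality:
  T → 4
  ρ[d/b](T) → 4
  σ[g<=8](ρ[d/b](T)) → 3
  σ[d>=4](σ[g<=8](ρ[d/b](T))) → 3
  γ[d; SUM(g)→e](σ[d>=4](σ[g<=8](ρ[d/b](T)))) → 2

== RESULT ==
d | e
6 | 7
8 | 6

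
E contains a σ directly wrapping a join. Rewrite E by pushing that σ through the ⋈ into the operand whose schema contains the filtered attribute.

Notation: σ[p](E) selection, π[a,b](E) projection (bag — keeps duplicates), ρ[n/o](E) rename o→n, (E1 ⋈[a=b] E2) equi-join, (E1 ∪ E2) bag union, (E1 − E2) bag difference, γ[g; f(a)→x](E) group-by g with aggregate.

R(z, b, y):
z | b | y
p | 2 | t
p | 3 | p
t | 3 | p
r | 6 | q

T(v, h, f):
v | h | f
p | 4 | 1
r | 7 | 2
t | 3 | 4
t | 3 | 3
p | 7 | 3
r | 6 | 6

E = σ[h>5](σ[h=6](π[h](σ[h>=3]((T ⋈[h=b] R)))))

σ filters on h, owned by the left side.
E' = σ[h>5](σ[h=6](π[h]((σ[h>=3](T) ⋈[h=b] R))))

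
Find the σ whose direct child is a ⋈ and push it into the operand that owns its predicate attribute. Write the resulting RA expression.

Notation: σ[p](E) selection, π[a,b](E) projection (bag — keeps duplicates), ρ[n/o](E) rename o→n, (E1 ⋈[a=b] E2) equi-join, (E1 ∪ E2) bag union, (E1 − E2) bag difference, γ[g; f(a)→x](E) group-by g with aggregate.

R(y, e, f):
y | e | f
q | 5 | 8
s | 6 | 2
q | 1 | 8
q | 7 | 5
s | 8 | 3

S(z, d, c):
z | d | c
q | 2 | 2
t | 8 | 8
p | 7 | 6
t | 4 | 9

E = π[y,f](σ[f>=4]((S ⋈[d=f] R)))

σ filters on f, owned by the right side.
E' = π[y,f]((S ⋈[d=f] σ[f>=4](R)))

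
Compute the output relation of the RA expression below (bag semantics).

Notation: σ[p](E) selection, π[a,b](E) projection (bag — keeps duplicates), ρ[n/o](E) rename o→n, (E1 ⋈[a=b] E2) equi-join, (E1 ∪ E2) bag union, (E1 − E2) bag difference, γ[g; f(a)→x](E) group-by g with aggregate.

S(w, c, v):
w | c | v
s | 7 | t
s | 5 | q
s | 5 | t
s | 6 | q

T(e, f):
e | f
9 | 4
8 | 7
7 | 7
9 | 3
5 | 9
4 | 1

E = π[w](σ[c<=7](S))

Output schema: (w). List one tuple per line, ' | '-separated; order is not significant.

Per-node cardinality:
  S → 4
  σ[c<=7](S) → 4
  π[w](σ[c<=7](S)) → 4

== RESULT ==
w
s
s
s
s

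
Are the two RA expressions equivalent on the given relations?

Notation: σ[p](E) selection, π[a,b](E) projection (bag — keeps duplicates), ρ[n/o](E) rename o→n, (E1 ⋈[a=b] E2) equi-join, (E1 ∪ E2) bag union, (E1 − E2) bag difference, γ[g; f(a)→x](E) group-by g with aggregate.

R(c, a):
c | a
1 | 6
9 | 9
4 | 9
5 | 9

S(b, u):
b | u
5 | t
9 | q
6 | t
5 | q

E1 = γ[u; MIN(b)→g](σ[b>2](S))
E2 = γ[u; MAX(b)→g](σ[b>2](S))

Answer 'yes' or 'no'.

E1 stepwise |·|:
  S → 4
  σ[b>2](S) → 4
  γ[u; MIN(b)→g](σ[b>2](S)) → 2
E2 stepwise |·|:
  S → 4
  σ[b>2](S) → 4
  γ[u; MAX(b)→g](σ[b>2](S)) → 2

E1 result:
u | g
q | 5
t | 5
E2 result:
u | g
q | 9
t | 6
Witness: ('q', 9) appears 0× in E1 but 1× in E2.

no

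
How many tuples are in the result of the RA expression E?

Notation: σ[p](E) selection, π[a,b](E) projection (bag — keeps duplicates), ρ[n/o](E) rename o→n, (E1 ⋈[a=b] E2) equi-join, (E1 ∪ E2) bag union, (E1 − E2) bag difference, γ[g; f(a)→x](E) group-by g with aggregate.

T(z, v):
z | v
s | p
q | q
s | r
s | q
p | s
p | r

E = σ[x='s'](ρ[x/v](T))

Subexpression sizes:
  T → 6
  ρ[x/v](T) → 6
  σ[x='s'](ρ[x/v](T)) → 1

|E| = 1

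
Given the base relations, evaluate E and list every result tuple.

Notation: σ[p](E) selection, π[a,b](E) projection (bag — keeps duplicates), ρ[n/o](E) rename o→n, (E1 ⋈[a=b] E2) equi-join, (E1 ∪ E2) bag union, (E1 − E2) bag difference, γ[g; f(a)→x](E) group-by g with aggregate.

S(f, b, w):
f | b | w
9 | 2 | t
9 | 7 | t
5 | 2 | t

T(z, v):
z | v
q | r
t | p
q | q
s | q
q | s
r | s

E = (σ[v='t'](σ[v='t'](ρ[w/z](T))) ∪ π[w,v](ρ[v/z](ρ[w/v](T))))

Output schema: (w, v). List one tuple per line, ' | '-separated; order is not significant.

Per-node cardinality:
  T → 6
  ρ[w/z](T) → 6
  σ[v='t'](ρ[w/z](T)) → 0
  σ[v='t'](σ[v='t'](ρ[w/z](T))) → 0
  T → 6
  ρ[w/v](T) → 6
  ρ[v/z](ρ[w/v](T)) → 6
  π[w,v](ρ[v/z](ρ[w/v](T))) → 6
  (σ[v='t'](σ[v='t'](ρ[w/z](T))) ∪ π[w,v](ρ[v/z](ρ[w/v](T)))) → 6

== RESULT ==
w | v
p | t
q | q
q | s
r | q
s | q
s | r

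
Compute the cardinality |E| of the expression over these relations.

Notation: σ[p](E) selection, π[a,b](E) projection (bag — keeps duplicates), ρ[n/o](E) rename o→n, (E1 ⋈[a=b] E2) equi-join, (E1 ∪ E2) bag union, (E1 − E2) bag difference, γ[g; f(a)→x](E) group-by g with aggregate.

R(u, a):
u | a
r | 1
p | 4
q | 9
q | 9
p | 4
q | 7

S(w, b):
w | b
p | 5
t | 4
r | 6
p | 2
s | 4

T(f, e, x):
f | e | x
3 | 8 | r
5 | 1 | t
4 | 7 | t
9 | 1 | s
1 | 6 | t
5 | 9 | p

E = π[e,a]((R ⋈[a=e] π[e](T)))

Row counts bottom-up:
  R → 6
  T → 6
  π[e](T) → 6
  (R ⋈[a=e] π[e](T)) → 5
  π[e,a]((R ⋈[a=e] π[e](T))) → 5

|E| = 5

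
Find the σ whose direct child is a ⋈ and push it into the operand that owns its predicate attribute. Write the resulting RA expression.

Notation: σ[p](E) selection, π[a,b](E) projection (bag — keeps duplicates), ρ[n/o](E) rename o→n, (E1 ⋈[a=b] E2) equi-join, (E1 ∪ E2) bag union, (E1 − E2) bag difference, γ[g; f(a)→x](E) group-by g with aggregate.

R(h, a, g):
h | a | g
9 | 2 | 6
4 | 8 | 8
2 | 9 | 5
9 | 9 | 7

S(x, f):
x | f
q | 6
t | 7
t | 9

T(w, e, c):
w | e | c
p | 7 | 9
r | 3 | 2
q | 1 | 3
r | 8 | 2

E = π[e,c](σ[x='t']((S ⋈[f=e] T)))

σ filters on x, owned by the left side.
E' = π[e,c]((σ[x='t'](S) ⋈[f=e] T))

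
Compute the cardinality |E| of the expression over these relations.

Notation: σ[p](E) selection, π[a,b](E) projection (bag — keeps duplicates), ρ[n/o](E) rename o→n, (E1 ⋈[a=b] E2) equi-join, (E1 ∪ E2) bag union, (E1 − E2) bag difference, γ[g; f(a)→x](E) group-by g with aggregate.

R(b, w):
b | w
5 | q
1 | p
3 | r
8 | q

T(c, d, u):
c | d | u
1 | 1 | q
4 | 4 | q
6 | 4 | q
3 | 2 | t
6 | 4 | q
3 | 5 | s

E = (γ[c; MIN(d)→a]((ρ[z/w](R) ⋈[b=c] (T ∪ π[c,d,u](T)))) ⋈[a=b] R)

Per-node cardinality:
  R → 4
  ρ[z/w](R) → 4
  T → 6
  T → 6
  π[c,d,u](T) → 6
  (T ∪ π[c,d,u](T)) → 12
  (ρ[z/w](R) ⋈[b=c] (T ∪ π[c,d,u](T))) → 6
  γ[c; MIN(d)→a]((ρ[z/w](R) ⋈[b=c] (T ∪ π[c,d,u](T)))) → 2
  R → 4
  (γ[c; MIN(d)→a]((ρ[z/w](R) ⋈[b=c] (T ∪ π[c,d,u](T)))) ⋈[a=b] R) → 1

|E| = 1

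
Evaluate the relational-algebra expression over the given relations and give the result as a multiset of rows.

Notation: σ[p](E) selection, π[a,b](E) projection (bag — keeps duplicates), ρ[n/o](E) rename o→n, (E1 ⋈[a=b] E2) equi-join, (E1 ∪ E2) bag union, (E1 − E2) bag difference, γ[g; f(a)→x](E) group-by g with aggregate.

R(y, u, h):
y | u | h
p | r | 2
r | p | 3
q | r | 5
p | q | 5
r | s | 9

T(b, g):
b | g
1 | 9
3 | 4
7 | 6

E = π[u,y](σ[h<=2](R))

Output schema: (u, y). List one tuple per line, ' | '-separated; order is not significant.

Row counts bottom-up:
  R → 5
  σ[h<=2](R) → 1
  π[u,y](σ[h<=2](R)) → 1

== RESULT ==
u | y
r | p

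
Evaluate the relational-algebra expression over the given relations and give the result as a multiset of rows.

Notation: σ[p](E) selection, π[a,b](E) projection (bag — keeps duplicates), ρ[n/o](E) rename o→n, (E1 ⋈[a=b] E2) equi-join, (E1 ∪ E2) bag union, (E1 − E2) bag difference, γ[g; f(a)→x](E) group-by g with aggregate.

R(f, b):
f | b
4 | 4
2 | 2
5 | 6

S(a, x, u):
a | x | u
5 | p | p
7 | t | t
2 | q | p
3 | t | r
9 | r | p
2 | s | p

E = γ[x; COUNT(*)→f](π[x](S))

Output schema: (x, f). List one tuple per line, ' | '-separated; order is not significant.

Per-node cardinality:
  S → 6
  π[x](S) → 6
  γ[x; COUNT(*)→f](π[x](S)) → 5

== RESULT ==
x | f
p | 1
q | 1
r | 1
s | 1
t | 2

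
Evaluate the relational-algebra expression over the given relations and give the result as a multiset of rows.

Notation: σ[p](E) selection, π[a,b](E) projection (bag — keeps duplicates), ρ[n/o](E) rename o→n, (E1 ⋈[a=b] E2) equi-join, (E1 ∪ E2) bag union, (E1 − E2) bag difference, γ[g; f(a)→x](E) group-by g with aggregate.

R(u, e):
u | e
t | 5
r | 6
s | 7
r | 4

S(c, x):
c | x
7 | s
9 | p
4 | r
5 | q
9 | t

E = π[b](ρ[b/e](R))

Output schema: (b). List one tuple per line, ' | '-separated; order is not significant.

Subexpression sizes:
  R → 4
  ρ[b/e](R) → 4
  π[b](ρ[b/e](R)) → 4

== RESULT ==
b
4
5
6
7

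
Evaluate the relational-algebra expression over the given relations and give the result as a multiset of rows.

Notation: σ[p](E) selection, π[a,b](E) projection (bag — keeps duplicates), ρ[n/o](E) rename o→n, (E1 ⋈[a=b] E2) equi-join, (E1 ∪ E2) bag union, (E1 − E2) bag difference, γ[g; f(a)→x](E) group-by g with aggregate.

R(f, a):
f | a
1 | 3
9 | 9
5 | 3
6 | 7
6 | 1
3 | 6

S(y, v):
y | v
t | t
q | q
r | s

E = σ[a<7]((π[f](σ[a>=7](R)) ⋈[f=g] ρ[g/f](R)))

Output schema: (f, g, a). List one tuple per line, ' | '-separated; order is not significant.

Stepwise |·|:
  R → 6
  σ[a>=7](R) → 2
  π[f](σ[a>=7](R)) → 2
  R → 6
  ρ[g/f](R) → 6
  (π[f](σ[a>=7](R)) ⋈[f=g] ρ[g/f](R)) → 3
  σ[a<7]((π[f](σ[a>=7](R)) ⋈[f=g] ρ[g/f](R))) → 1

== RESULT ==
f | g | a
6 | 6 | 1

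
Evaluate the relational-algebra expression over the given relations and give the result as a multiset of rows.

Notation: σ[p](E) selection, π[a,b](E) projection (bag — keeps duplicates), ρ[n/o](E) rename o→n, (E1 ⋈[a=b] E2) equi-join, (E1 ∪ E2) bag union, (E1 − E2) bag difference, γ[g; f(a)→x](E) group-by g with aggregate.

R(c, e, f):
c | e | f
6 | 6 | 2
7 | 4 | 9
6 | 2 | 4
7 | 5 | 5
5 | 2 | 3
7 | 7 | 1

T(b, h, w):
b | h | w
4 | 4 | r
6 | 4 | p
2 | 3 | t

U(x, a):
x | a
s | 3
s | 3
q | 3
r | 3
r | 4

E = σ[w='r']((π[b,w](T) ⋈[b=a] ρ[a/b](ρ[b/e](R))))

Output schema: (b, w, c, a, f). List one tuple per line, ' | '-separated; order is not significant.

Per-node cardinality:
  T → 3
  π[b,w](T) → 3
  R → 6
  ρ[b/e](R) → 6
  ρ[a/b](ρ[b/e](R)) → 6
  (π[b,w](T) ⋈[b=a] ρ[a/b](ρ[b/e](R))) → 4
  σ[w='r']((π[b,w](T) ⋈[b=a] ρ[a/b](ρ[b/e](R)))) → 1

== RESULT ==
b | w | c | a | f
4 | r | 7 | 4 | 9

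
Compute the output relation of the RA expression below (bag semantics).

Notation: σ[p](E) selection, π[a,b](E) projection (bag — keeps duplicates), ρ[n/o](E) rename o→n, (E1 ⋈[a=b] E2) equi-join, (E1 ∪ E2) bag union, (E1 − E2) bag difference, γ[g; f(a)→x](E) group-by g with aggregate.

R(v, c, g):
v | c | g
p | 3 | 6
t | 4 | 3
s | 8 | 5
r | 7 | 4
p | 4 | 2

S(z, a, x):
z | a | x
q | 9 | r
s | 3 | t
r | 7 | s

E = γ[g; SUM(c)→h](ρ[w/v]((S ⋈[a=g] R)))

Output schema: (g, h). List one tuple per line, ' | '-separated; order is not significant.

Subexpression sizes:
  S → 3
  R → 5
  (S ⋈[a=g] R) → 1
  ρ[w/v]((S ⋈[a=g] R)) → 1
  γ[g; SUM(c)→h](ρ[w/v]((S ⋈[a=g] R))) → 1

== RESULT ==
g | h
3 | 4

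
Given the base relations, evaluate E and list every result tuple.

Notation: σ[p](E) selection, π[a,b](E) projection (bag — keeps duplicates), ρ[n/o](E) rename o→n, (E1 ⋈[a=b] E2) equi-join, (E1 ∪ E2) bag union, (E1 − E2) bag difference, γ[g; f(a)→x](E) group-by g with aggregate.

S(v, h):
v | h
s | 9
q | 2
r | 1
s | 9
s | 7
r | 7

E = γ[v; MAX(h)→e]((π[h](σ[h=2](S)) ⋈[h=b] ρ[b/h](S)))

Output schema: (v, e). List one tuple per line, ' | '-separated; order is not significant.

Per-node cardinality:
  S → 6
  σ[h=2](S) → 1
  π[h](σ[h=2](S)) → 1
  S → 6
  ρ[b/h](S) → 6
  (π[h](σ[h=2](S)) ⋈[h=b] ρ[b/h](S)) → 1
  γ[v; MAX(h)→e]((π[h](σ[h=2](S)) ⋈[h=b] ρ[b/h](S))) → 1

== RESULT ==
v | e
q | 2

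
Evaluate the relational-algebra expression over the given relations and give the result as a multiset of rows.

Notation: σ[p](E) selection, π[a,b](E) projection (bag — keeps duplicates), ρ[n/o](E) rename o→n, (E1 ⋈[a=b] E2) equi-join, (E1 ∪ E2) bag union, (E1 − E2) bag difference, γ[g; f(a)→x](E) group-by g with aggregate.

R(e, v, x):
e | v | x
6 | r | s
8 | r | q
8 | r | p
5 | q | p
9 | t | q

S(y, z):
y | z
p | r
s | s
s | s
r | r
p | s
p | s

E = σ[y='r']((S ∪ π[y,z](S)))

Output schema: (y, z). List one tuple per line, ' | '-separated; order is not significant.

Subexpression sizes:
  S → 6
  S → 6
  π[y,z](S) → 6
  (S ∪ π[y,z](S)) → 12
  σ[y='r']((S ∪ π[y,z](S))) → 2

== RESULT ==
y | z
r | r
r | r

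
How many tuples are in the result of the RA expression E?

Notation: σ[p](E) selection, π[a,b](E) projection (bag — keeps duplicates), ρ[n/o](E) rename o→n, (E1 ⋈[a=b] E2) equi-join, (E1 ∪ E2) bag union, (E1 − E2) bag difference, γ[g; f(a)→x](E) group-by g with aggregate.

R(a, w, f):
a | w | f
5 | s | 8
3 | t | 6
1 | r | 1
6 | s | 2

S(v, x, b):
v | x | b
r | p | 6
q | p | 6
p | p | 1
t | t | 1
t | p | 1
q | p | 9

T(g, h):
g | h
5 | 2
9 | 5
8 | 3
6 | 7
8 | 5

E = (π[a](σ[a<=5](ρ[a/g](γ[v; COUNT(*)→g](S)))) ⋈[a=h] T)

Stepwise |·|:
  S → 6
  γ[v; COUNT(*)→g](S) → 4
  ρ[a/g](γ[v; COUNT(*)→g](S)) → 4
  σ[a<=5](ρ[a/g](γ[v; COUNT(*)→g](S))) → 4
  π[a](σ[a<=5](ρ[a/g](γ[v; COUNT(*)→g](S)))) → 4
  T → 5
  (π[a](σ[a<=5](ρ[a/g](γ[v; COUNT(*)→g](S)))) ⋈[a=h] T) → 2

|E| = 2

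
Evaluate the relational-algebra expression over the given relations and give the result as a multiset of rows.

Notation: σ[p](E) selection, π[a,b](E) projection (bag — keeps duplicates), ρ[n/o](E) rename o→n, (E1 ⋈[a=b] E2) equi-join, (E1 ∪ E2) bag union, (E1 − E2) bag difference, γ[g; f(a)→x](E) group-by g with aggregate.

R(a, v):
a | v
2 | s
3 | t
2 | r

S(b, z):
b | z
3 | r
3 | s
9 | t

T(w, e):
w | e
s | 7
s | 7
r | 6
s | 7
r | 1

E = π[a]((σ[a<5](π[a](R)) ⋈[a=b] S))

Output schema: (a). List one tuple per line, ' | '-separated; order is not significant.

Subexpression sizes:
  R → 3
  π[a](R) → 3
  σ[a<5](π[a](R)) → 3
  S → 3
  (σ[a<5](π[a](R)) ⋈[a=b] S) → 2
  π[a]((σ[a<5](π[a](R)) ⋈[a=b] S)) → 2

== RESULT ==
a
3
3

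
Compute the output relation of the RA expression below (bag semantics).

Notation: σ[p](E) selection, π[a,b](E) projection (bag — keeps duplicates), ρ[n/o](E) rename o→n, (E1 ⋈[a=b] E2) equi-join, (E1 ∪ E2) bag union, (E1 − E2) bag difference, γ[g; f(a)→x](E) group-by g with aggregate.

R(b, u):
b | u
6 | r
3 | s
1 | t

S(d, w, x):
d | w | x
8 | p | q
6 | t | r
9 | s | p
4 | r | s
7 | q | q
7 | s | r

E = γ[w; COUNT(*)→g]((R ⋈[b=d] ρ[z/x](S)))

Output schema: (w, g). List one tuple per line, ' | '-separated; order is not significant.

Per-node cardinality:
  R → 3
  S → 6
  ρ[z/x](S) → 6
  (R ⋈[b=d] ρ[z/x](S)) → 1
  γ[w; COUNT(*)→g]((R ⋈[b=d] ρ[z/x](S))) → 1

== RESULT ==
w | g
t | 1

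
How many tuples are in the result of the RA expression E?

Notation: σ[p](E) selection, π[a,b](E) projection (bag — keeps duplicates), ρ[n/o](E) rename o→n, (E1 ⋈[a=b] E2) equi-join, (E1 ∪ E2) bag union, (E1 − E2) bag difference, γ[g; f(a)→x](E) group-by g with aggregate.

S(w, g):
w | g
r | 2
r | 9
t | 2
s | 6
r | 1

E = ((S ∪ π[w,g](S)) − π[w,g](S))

Per-node cardinality:
  S → 5
  S → 5
  π[w,g](S) → 5
  (S ∪ π[w,g](S)) → 10
  S → 5
  π[w,g](S) → 5
  ((S ∪ π[w,g](S)) − π[w,g](S)) → 5

|E| = 5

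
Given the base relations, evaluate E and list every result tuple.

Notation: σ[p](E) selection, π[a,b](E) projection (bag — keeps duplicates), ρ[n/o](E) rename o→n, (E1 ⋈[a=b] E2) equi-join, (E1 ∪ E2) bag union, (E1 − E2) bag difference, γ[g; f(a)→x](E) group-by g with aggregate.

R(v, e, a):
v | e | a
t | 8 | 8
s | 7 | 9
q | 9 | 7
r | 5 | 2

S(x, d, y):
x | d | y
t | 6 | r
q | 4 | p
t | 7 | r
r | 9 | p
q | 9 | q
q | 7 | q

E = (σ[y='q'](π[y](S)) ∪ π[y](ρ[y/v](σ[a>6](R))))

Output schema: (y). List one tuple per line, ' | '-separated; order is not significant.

Subexpression sizes:
  S → 6
  π[y](S) → 6
  σ[y='q'](π[y](S)) → 2
  R → 4
  σ[a>6](R) → 3
  ρ[y/v](σ[a>6](R)) → 3
  π[y](ρ[y/v](σ[a>6](R))) → 3
  (σ[y='q'](π[y](S)) ∪ π[y](ρ[y/v](σ[a>6](R)))) → 5

== RESULT ==
y
q
q
q
s
t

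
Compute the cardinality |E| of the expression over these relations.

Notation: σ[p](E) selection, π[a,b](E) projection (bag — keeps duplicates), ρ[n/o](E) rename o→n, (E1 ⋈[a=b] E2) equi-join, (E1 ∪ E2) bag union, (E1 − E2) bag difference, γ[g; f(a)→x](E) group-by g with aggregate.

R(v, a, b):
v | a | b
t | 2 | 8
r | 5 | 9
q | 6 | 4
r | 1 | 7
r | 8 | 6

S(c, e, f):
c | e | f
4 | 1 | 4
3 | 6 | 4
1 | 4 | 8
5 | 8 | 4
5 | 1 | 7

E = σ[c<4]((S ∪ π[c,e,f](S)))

Per-node cardinality:
  S → 5
  S → 5
  π[c,e,f](S) → 5
  (S ∪ π[c,e,f](S)) → 10
  σ[c<4]((S ∪ π[c,e,f](S))) → 4

|E| = 4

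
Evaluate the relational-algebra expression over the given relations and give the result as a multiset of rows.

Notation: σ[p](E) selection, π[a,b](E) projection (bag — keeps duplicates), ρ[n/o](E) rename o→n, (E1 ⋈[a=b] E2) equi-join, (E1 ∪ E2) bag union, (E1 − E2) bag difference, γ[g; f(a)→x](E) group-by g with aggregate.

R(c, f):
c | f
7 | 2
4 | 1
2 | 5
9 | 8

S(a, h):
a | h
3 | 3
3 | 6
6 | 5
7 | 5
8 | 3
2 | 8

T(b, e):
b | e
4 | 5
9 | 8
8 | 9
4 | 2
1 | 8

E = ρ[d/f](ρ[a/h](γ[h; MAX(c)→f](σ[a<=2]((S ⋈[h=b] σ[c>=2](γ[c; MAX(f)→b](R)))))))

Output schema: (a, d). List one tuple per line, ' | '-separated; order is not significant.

Per-node cardinality:
  S → 6
  R → 4
  γ[c; MAX(f)→b](R) → 4
  σ[c>=2](γ[c; MAX(f)→b](R)) → 4
  (S ⋈[h=b] σ[c>=2](γ[c; MAX(f)→b](R))) → 3
  σ[a<=2]((S ⋈[h=b] σ[c>=2](γ[c; MAX(f)→b](R)))) → 1
  γ[h; MAX(c)→f](σ[a<=2]((S ⋈[h=b] σ[c>=2](γ[c; MAX(f)→b](R))))) → 1
  ρ[a/h](γ[h; MAX(c)→f](σ[a<=2]((S ⋈[h=b] σ[c>=2](γ[c; MAX(f)→b](R)))))) → 1
  ρ[d/f](ρ[a/h](γ[h; MAX(c)→f](σ[a<=2]((S ⋈[h=b] σ[c>=2](γ[c; MAX(f)→b](R))))))) → 1

== RESULT ==
a | d
8 | 9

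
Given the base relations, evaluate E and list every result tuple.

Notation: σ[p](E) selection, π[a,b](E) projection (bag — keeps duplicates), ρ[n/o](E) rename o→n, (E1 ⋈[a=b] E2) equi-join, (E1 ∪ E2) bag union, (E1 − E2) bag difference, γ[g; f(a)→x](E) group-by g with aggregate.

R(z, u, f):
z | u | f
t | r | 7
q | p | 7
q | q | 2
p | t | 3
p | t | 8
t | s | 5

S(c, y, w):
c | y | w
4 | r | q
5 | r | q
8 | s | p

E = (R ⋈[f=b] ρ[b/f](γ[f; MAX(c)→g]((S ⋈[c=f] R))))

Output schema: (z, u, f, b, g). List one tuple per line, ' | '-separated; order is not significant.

Stepwise |·|:
  R → 6
  S → 3
  R → 6
  (S ⋈[c=f] R) → 2
  γ[f; MAX(c)→g]((S ⋈[c=f] R)) → 2
  ρ[b/f](γ[f; MAX(c)→g]((S ⋈[c=f] R))) → 2
  (R ⋈[f=b] ρ[b/f](γ[f; MAX(c)→g]((S ⋈[c=f] R)))) → 2

== RESULT ==
z | u | f | b | g
p | t | 8 | 8 | 8
t | s | 5 | 5 | 5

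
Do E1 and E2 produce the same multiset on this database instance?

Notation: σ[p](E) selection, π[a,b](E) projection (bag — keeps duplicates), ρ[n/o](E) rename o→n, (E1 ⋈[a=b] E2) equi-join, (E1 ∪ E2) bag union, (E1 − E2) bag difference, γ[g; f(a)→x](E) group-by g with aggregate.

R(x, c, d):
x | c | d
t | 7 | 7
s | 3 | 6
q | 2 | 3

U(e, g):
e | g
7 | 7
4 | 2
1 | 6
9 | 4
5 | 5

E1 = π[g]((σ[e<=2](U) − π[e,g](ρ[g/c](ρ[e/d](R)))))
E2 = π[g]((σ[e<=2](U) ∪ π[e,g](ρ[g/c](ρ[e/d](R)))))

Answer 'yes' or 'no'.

E1 subexpression sizes:
  U → 5
  σ[e<=2](U) → 1
  R → 3
  ρ[e/d](R) → 3
  ρ[g/c](ρ[e/d](R)) → 3
  π[e,g](ρ[g/c](ρ[e/d](R))) → 3
  (σ[e<=2](U) − π[e,g](ρ[g/c](ρ[e/d](R)))) → 1
  π[g]((σ[e<=2](U) − π[e,g](ρ[g/c](ρ[e/d](R))))) → 1
E2 subexpression sizes:
  U → 5
  σ[e<=2](U) → 1
  R → 3
  ρ[e/d](R) → 3
  ρ[g/c](ρ[e/d](R)) → 3
  π[e,g](ρ[g/c](ρ[e/d](R))) → 3
  (σ[e<=2](U) ∪ π[e,g](ρ[g/c](ρ[e/d](R)))) → 4
  π[g]((σ[e<=2](U) ∪ π[e,g](ρ[g/c](ρ[e/d](R))))) → 4

E1 result:
g
6
E2 result:
g
2
3
6
7
Witness: (7,) appears 0× in E1 but 1× in E2.

no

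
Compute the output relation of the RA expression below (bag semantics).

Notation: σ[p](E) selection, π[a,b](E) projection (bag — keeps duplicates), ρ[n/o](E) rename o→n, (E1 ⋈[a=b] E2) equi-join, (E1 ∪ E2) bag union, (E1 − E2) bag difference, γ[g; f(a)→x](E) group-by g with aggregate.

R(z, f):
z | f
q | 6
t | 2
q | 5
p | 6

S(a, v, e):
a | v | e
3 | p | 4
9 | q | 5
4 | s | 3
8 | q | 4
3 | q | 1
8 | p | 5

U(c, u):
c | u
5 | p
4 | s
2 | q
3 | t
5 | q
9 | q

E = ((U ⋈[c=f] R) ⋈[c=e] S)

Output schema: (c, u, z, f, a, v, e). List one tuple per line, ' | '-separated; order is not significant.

Stepwise |·|:
  U → 6
  R → 4
  (U ⋈[c=f] R) → 3
  S → 6
  ((U ⋈[c=f] R) ⋈[c=e] S) → 4

== RESULT ==
c | u | z | f | a | v | e
5 | p | q | 5 | 8 | p | 5
5 | p | q | 5 | 9 | q | 5
5 | q | q | 5 | 8 | p | 5
5 | q | q | 5 | 9 | q | 5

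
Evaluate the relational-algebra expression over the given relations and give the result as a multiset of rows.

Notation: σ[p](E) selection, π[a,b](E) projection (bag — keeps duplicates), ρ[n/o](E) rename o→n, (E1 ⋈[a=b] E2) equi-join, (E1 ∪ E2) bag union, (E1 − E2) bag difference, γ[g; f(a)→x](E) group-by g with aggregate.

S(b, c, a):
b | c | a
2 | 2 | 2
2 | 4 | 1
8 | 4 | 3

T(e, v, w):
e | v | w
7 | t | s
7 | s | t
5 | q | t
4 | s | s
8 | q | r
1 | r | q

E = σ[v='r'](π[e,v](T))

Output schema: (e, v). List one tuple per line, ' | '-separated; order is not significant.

Subexpression sizes:
  T → 6
  π[e,v](T) → 6
  σ[v='r'](π[e,v](T)) → 1

== RESULT ==
e | v
1 | r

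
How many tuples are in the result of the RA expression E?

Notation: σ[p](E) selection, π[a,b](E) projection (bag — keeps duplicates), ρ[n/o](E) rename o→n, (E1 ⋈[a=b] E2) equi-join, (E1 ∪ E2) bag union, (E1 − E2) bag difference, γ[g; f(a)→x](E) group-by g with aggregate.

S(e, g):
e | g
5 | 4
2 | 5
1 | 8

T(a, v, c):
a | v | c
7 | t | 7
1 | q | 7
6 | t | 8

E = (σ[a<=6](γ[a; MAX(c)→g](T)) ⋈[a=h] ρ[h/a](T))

Per-node cardinality:
  T → 3
  γ[a; MAX(c)→g](T) → 3
  σ[a<=6](γ[a; MAX(c)→g](T)) → 2
  T → 3
  ρ[h/a](T) → 3
  (σ[a<=6](γ[a; MAX(c)→g](T)) ⋈[a=h] ρ[h/a](T)) → 2

|E| = 2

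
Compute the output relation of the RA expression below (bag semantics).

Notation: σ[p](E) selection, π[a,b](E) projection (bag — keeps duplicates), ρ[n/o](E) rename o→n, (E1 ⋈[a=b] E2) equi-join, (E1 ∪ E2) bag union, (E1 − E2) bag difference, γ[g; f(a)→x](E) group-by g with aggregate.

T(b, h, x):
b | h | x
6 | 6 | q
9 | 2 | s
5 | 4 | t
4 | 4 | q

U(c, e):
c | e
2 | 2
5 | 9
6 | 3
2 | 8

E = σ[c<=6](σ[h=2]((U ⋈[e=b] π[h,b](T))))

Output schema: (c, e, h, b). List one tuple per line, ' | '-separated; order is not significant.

Stepwise |·|:
  U → 4
  T → 4
  π[h,b](T) → 4
  (U ⋈[e=b] π[h,b](T)) → 1
  σ[h=2]((U ⋈[e=b] π[h,b](T))) → 1
  σ[c<=6](σ[h=2]((U ⋈[e=b] π[h,b](T)))) → 1

== RESULT ==
c | e | h | b
5 | 9 | 2 | 9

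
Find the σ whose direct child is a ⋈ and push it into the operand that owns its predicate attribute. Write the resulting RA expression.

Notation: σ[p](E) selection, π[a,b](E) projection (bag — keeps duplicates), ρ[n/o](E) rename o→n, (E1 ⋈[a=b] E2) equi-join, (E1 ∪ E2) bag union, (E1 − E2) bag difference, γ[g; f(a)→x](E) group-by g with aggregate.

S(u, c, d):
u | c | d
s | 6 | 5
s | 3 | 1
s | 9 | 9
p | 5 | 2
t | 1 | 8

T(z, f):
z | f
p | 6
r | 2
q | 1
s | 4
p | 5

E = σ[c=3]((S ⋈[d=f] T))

σ filters on c, owned by the left side.
E' = (σ[c=3](S) ⋈[d=f] T)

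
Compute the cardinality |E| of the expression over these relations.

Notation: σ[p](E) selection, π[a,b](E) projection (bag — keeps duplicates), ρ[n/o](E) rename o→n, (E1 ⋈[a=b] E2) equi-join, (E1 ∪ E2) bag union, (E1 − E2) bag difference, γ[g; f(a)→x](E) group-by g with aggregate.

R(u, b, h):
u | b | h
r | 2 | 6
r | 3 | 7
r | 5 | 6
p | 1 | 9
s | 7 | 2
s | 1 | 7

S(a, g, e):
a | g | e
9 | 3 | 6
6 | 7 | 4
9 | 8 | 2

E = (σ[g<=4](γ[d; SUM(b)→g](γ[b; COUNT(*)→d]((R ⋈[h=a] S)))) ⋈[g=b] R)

Stepwise |·|:
  R → 6
  S → 3
  (R ⋈[h=a] S) → 4
  γ[b; COUNT(*)→d]((R ⋈[h=a] S)) → 3
  γ[d; SUM(b)→g](γ[b; COUNT(*)→d]((R ⋈[h=a] S))) → 2
  σ[g<=4](γ[d; SUM(b)→g](γ[b; COUNT(*)→d]((R ⋈[h=a] S)))) → 1
  R → 6
  (σ[g<=4](γ[d; SUM(b)→g](γ[b; COUNT(*)→d]((R ⋈[h=a] S)))) ⋈[g=b] R) → 2

|E| = 2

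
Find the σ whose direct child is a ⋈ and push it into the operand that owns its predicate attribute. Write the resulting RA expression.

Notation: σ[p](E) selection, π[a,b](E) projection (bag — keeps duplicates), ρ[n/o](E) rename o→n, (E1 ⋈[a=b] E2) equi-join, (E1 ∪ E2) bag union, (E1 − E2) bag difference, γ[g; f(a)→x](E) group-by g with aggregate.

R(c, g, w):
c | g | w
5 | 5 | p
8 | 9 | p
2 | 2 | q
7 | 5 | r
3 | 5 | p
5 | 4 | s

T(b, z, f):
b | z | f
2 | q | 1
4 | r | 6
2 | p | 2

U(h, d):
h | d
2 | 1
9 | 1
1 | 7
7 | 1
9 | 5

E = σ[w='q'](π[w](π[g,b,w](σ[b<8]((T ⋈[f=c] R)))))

σ filters on b, owned by the left side.
E' = σ[w='q'](π[w](π[g,b,w]((σ[b<8](T) ⋈[f=c] R))))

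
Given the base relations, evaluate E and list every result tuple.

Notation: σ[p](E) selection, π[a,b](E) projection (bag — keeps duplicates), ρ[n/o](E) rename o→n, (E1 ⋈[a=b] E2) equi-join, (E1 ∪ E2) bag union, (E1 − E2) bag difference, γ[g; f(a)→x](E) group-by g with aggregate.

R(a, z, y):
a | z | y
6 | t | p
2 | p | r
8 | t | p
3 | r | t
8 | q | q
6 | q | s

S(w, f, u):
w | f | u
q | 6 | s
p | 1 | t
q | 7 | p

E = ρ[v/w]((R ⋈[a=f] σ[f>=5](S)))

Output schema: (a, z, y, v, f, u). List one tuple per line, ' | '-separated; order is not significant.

Subexpression sizes:
  R → 6
  S → 3
  σ[f>=5](S) → 2
  (R ⋈[a=f] σ[f>=5](S)) → 2
  ρ[v/w]((R ⋈[a=f] σ[f>=5](S))) → 2

== RESULT ==
a | z | y | v | f | u
6 | q | s | q | 6 | s
6 | t | p | q | 6 | s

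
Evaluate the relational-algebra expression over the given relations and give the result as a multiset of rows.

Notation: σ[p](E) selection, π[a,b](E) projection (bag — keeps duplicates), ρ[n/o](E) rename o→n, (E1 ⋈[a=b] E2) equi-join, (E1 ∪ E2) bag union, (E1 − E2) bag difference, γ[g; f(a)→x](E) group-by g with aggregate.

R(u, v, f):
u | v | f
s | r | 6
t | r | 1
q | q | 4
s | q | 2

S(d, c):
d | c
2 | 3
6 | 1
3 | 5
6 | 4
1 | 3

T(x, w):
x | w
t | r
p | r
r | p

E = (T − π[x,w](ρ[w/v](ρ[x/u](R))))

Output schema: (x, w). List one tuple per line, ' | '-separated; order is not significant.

Per-node cardinality:
  T → 3
  R → 4
  ρ[x/u](R) → 4
  ρ[w/v](ρ[x/u](R)) → 4
  π[x,w](ρ[w/v](ρ[x/u](R))) → 4
  (T − π[x,w](ρ[w/v](ρ[x/u](R)))) → 2

== RESULT ==
x | w
p | r
r | p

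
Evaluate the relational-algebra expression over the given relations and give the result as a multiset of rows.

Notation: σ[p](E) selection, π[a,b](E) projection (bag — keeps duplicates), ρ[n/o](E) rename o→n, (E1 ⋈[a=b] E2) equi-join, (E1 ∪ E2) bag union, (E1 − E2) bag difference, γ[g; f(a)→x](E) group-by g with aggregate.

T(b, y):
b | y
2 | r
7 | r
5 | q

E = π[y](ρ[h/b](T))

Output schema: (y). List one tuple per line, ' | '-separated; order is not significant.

Subexpression sizes:
  T → 3
  ρ[h/b](T) → 3
  π[y](ρ[h/b](T)) → 3

== RESULT ==
y
q
r
r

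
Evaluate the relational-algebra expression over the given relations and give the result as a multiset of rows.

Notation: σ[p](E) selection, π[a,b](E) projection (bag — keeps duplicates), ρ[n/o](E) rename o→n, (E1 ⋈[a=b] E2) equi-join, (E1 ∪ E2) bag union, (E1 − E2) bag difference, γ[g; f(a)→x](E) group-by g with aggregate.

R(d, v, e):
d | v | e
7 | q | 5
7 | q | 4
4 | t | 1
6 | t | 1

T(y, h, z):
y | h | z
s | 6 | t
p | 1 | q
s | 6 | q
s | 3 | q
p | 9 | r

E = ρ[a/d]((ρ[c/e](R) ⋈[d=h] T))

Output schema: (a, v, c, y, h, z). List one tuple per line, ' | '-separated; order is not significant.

Per-node cardinality:
  R → 4
  ρ[c/e](R) → 4
  T → 5
  (ρ[c/e](R) ⋈[d=h] T) → 2
  ρ[a/d]((ρ[c/e](R) ⋈[d=h] T)) → 2

== RESULT ==
a | v | c | y | h | z
6 | t | 1 | s | 6 | q
6 | t | 1 | s | 6 | t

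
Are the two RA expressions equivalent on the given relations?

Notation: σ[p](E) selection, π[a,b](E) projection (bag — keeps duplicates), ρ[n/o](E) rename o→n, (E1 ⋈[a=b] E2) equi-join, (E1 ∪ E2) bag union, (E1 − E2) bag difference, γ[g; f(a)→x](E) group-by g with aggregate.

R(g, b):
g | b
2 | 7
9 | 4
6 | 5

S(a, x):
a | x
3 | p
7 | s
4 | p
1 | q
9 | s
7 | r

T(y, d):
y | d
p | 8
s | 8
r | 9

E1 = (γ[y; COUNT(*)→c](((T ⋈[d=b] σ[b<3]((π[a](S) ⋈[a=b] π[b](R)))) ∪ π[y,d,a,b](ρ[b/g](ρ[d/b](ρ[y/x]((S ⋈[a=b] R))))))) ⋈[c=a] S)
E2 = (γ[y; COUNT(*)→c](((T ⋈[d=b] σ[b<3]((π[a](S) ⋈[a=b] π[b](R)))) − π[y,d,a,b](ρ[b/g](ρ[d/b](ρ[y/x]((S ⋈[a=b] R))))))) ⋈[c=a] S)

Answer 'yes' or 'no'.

E1 stepwise |·|:
  T → 3
  S → 6
  π[a](S) → 6
  R → 3
  π[b](R) → 3
  (π[a](S) ⋈[a=b] π[b](R)) → 3
  σ[b<3]((π[a](S) ⋈[a=b] π[b](R))) → 0
  (T ⋈[d=b] σ[b<3]((π[a](S) ⋈[a=b] π[b](R)))) → 0
  S → 6
  R → 3
  (S ⋈[a=b] R) → 3
  ρ[y/x]((S ⋈[a=b] R)) → 3
  ρ[d/b](ρ[y/x]((S ⋈[a=b] R))) → 3
  ρ[b/g](ρ[d/b](ρ[y/x]((S ⋈[a=b] R)))) → 3
  π[y,d,a,b](ρ[b/g](ρ[d/b](ρ[y/x]((S ⋈[a=b] R))))) → 3
  ((T ⋈[d=b] σ[b<3]((π[a](S) ⋈[a=b] π[b](R)))) ∪ π[y,d,a,b](ρ[b/g](ρ[d/b](ρ[y/x]((S ⋈[a=b] R)))))) → 3
  γ[y; COUNT(*)→c](((T ⋈[d=b] σ[b<3]((π[a](S) ⋈[a=b] π[b](R)))) ∪ π[y,d,a,b](ρ[b/g](ρ[d/b](ρ[y/x]((S ⋈[a=b] R))))))) → 3
  S → 6
  (γ[y; COUNT(*)→c](((T ⋈[d=b] σ[b<3]((π[a](S) ⋈[a=b] π[b](R)))) ∪ π[y,d,a,b](ρ[b/g](ρ[d/b](ρ[y/x]((S ⋈[a=b] R))))))) ⋈[c=a] S) → 3
E2 stepwise |·|:
  T → 3
  S → 6
  π[a](S) → 6
  R → 3
  π[b](R) → 3
  (π[a](S) ⋈[a=b] π[b](R)) → 3
  σ[b<3]((π[a](S) ⋈[a=b] π[b](R))) → 0
  (T ⋈[d=b] σ[b<3]((π[a](S) ⋈[a=b] π[b](R)))) → 0
  S → 6
  R → 3
  (S ⋈[a=b] R) → 3
  ρ[y/x]((S ⋈[a=b] R)) → 3
  ρ[d/b](ρ[y/x]((S ⋈[a=b] R))) → 3
  ρ[b/g](ρ[d/b](ρ[y/x]((S ⋈[a=b] R)))) → 3
  π[y,d,a,b](ρ[b/g](ρ[d/b](ρ[y/x]((S ⋈[a=b] R))))) → 3
  ((T ⋈[d=b] σ[b<3]((π[a](S) ⋈[a=b] π[b](R)))) − π[y,d,a,b](ρ[b/g](ρ[d/b](ρ[y/x]((S ⋈[a=b] R)))))) → 0
  γ[y; COUNT(*)→c](((T ⋈[d=b] σ[b<3]((π[a](S) ⋈[a=b] π[b](R)))) − π[y,d,a,b](ρ[b/g](ρ[d/b](ρ[y/x]((S ⋈[a=b] R))))))) → 0
  S → 6
  (γ[y; COUNT(*)→c](((T ⋈[d=b] σ[b<3]((π[a](S) ⋈[a=b] π[b](R)))) − π[y,d,a,b](ρ[b/g](ρ[d/b](ρ[y/x]((S ⋈[a=b] R))))))) ⋈[c=a] S) → 0

E1 result:
y | c | a | x
p | 1 | 1 | q
r | 1 | 1 | q
s | 1 | 1 | q
E2 result:
y | c | a | x
(0 rows)
Witness: ('r', 1, 1, 'q') appears 1× in E1 but 0× in E2.

no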